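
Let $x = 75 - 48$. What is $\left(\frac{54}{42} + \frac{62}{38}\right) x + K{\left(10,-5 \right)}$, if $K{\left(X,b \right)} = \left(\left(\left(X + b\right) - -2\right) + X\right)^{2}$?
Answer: $\frac{48913}{133} \approx 367.77$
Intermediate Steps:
$K{\left(X,b \right)} = \left(2 + b + 2 X\right)^{2}$ ($K{\left(X,b \right)} = \left(\left(\left(X + b\right) + 2\right) + X\right)^{2} = \left(\left(2 + X + b\right) + X\right)^{2} = \left(2 + b + 2 X\right)^{2}$)
$x = 27$ ($x = 75 - 48 = 27$)
$\left(\frac{54}{42} + \frac{62}{38}\right) x + K{\left(10,-5 \right)} = \left(\frac{54}{42} + \frac{62}{38}\right) 27 + \left(2 - 5 + 2 \cdot 10\right)^{2} = \left(54 \cdot \frac{1}{42} + 62 \cdot \frac{1}{38}\right) 27 + \left(2 - 5 + 20\right)^{2} = \left(\frac{9}{7} + \frac{31}{19}\right) 27 + 17^{2} = \frac{388}{133} \cdot 27 + 289 = \frac{10476}{133} + 289 = \frac{48913}{133}$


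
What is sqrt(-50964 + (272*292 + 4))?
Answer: 4*sqrt(1779) ≈ 168.71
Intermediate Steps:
sqrt(-50964 + (272*292 + 4)) = sqrt(-50964 + (79424 + 4)) = sqrt(-50964 + 79428) = sqrt(28464) = 4*sqrt(1779)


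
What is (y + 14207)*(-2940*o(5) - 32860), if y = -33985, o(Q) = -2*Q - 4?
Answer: -164157400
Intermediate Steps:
o(Q) = -4 - 2*Q
(y + 14207)*(-2940*o(5) - 32860) = (-33985 + 14207)*(-2940*(-4 - 2*5) - 32860) = -19778*(-2940*(-4 - 10) - 32860) = -19778*(-2940*(-14) - 32860) = -19778*(41160 - 32860) = -19778*8300 = -164157400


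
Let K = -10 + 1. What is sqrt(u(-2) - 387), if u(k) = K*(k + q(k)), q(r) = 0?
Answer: 3*I*sqrt(41) ≈ 19.209*I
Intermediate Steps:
K = -9
u(k) = -9*k (u(k) = -9*(k + 0) = -9*k)
sqrt(u(-2) - 387) = sqrt(-9*(-2) - 387) = sqrt(18 - 387) = sqrt(-369) = 3*I*sqrt(41)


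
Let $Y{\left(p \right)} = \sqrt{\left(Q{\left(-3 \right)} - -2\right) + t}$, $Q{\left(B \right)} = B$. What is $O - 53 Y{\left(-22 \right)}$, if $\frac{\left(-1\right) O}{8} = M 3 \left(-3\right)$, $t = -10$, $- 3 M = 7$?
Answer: $-168 - 53 i \sqrt{11} \approx -168.0 - 175.78 i$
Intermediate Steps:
$M = - \frac{7}{3}$ ($M = \left(- \frac{1}{3}\right) 7 = - \frac{7}{3} \approx -2.3333$)
$O = -168$ ($O = - 8 \left(- \frac{7}{3}\right) 3 \left(-3\right) = - 8 \left(\left(-7\right) \left(-3\right)\right) = \left(-8\right) 21 = -168$)
$Y{\left(p \right)} = i \sqrt{11}$ ($Y{\left(p \right)} = \sqrt{\left(-3 - -2\right) - 10} = \sqrt{\left(-3 + 2\right) - 10} = \sqrt{-1 - 10} = \sqrt{-11} = i \sqrt{11}$)
$O - 53 Y{\left(-22 \right)} = -168 - 53 i \sqrt{11}$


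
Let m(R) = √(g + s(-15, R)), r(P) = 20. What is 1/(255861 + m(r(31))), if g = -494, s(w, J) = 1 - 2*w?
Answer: 255861/65464851784 - I*√463/65464851784 ≈ 3.9084e-6 - 3.2869e-10*I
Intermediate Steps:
m(R) = I*√463 (m(R) = √(-494 + (1 - 2*(-15))) = √(-494 + (1 + 30)) = √(-494 + 31) = √(-463) = I*√463)
1/(255861 + m(r(31))) = 1/(255861 + I*√463)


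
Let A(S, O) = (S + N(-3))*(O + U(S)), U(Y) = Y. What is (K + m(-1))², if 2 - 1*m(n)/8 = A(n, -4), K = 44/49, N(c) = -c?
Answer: 22543504/2401 ≈ 9389.2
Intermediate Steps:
A(S, O) = (3 + S)*(O + S) (A(S, O) = (S - 1*(-3))*(O + S) = (S + 3)*(O + S) = (3 + S)*(O + S))
K = 44/49 (K = 44*(1/49) = 44/49 ≈ 0.89796)
m(n) = 112 - 8*n² + 8*n (m(n) = 16 - 8*(n² + 3*(-4) + 3*n - 4*n) = 16 - 8*(n² - 12 + 3*n - 4*n) = 16 - 8*(-12 + n² - n) = 16 + (96 - 8*n² + 8*n) = 112 - 8*n² + 8*n)
(K + m(-1))² = (44/49 + (112 - 8*(-1)² + 8*(-1)))² = (44/49 + (112 - 8*1 - 8))² = (44/49 + (112 - 8 - 8))² = (44/49 + 96)² = (4748/49)² = 22543504/2401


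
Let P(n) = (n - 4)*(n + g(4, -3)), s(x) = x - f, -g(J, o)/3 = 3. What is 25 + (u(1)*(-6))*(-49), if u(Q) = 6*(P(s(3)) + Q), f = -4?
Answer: -8795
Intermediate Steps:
g(J, o) = -9 (g(J, o) = -3*3 = -9)
s(x) = 4 + x (s(x) = x - 1*(-4) = x + 4 = 4 + x)
P(n) = (-9 + n)*(-4 + n) (P(n) = (n - 4)*(n - 9) = (-4 + n)*(-9 + n) = (-9 + n)*(-4 + n))
u(Q) = -36 + 6*Q (u(Q) = 6*((36 + (4 + 3)² - 13*(4 + 3)) + Q) = 6*((36 + 7² - 13*7) + Q) = 6*((36 + 49 - 91) + Q) = 6*(-6 + Q) = -36 + 6*Q)
25 + (u(1)*(-6))*(-49) = 25 + ((-36 + 6*1)*(-6))*(-49) = 25 + ((-36 + 6)*(-6))*(-49) = 25 - 30*(-6)*(-49) = 25 + 180*(-49) = 25 - 8820 = -8795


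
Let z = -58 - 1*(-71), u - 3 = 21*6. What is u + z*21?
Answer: 402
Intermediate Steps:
u = 129 (u = 3 + 21*6 = 3 + 126 = 129)
z = 13 (z = -58 + 71 = 13)
u + z*21 = 129 + 13*21 = 129 + 273 = 402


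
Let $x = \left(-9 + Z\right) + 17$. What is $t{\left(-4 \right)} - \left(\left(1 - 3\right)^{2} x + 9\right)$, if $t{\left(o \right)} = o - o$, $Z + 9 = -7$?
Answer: $23$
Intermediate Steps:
$Z = -16$ ($Z = -9 - 7 = -16$)
$t{\left(o \right)} = 0$
$x = -8$ ($x = \left(-9 - 16\right) + 17 = -25 + 17 = -8$)
$t{\left(-4 \right)} - \left(\left(1 - 3\right)^{2} x + 9\right) = 0 - \left(\left(1 - 3\right)^{2} \left(-8\right) + 9\right) = 0 - \left(\left(-2\right)^{2} \left(-8\right) + 9\right) = 0 - \left(4 \left(-8\right) + 9\right) = 0 - \left(-32 + 9\right) = 0 - -23 = 0 + 23 = 23$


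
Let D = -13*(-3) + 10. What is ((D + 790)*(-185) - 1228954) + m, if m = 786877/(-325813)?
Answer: -450981041274/325813 ≈ -1.3842e+6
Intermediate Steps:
D = 49 (D = 39 + 10 = 49)
m = -786877/325813 (m = 786877*(-1/325813) = -786877/325813 ≈ -2.4151)
((D + 790)*(-185) - 1228954) + m = ((49 + 790)*(-185) - 1228954) - 786877/325813 = (839*(-185) - 1228954) - 786877/325813 = (-155215 - 1228954) - 786877/325813 = -1384169 - 786877/325813 = -450981041274/325813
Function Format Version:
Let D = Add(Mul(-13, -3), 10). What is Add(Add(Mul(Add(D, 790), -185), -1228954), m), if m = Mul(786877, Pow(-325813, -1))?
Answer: Rational(-450981041274, 325813) ≈ -1.3842e+6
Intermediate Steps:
D = 49 (D = Add(39, 10) = 49)
m = Rational(-786877, 325813) (m = Mul(786877, Rational(-1, 325813)) = Rational(-786877, 325813) ≈ -2.4151)
Add(Add(Mul(Add(D, 790), -185), -1228954), m) = Add(Add(Mul(Add(49, 790), -185), -1228954), Rational(-786877, 325813)) = Add(Add(Mul(839, -185), -1228954), Rational(-786877, 325813)) = Add(Add(-155215, -1228954), Rational(-786877, 325813)) = Add(-1384169, Rational(-786877, 325813)) = Rational(-450981041274, 325813)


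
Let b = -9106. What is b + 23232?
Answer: 14126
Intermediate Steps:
b + 23232 = -9106 + 23232 = 14126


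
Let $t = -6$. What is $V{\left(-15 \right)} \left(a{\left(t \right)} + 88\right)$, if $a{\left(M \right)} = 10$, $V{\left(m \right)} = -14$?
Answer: $-1372$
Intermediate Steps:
$V{\left(-15 \right)} \left(a{\left(t \right)} + 88\right) = - 14 \left(10 + 88\right) = \left(-14\right) 98 = -1372$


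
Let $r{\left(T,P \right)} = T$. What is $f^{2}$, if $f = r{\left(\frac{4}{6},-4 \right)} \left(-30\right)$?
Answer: $400$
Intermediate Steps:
$f = -20$ ($f = \frac{4}{6} \left(-30\right) = 4 \cdot \frac{1}{6} \left(-30\right) = \frac{2}{3} \left(-30\right) = -20$)
$f^{2} = \left(-20\right)^{2} = 400$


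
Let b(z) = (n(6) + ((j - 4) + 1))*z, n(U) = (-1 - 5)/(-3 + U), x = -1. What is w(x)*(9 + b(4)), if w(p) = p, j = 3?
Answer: -1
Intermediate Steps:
n(U) = -6/(-3 + U)
b(z) = -2*z (b(z) = (-6/(-3 + 6) + ((3 - 4) + 1))*z = (-6/3 + (-1 + 1))*z = (-6*⅓ + 0)*z = (-2 + 0)*z = -2*z)
w(x)*(9 + b(4)) = -(9 - 2*4) = -(9 - 8) = -1*1 = -1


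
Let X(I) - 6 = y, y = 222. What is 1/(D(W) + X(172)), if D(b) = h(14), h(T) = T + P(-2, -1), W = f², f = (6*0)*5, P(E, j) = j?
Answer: 1/241 ≈ 0.0041494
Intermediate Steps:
X(I) = 228 (X(I) = 6 + 222 = 228)
f = 0 (f = 0*5 = 0)
W = 0 (W = 0² = 0)
h(T) = -1 + T (h(T) = T - 1 = -1 + T)
D(b) = 13 (D(b) = -1 + 14 = 13)
1/(D(W) + X(172)) = 1/(13 + 228) = 1/241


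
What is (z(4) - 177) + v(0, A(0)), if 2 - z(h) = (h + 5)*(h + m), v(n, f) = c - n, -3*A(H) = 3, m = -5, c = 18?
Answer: -148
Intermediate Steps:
A(H) = -1 (A(H) = -⅓*3 = -1)
v(n, f) = 18 - n
z(h) = 2 - (-5 + h)*(5 + h) (z(h) = 2 - (h + 5)*(h - 5) = 2 - (5 + h)*(-5 + h) = 2 - (-5 + h)*(5 + h))
(z(4) - 177) + v(0, A(0)) = ((27 - 1*4²) - 177) + (18 - 1*0) = ((27 - 1*16) - 177) + (18 + 0) = ((27 - 16) - 177) + 18 = (11 - 177) + 18 = -166 + 18 = -148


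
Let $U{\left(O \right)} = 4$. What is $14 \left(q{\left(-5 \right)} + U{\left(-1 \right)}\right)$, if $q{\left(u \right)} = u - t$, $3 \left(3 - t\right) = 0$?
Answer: $-56$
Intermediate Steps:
$t = 3$ ($t = 3 - 0 = 3 + 0 = 3$)
$q{\left(u \right)} = -3 + u$ ($q{\left(u \right)} = u - 3 = -3 + u$)
$14 \left(q{\left(-5 \right)} + U{\left(-1 \right)}\right) = 14 \left(\left(-3 - 5\right) + 4\right) = 14 \left(-8 + 4\right) = 14 \left(-4\right) = -56$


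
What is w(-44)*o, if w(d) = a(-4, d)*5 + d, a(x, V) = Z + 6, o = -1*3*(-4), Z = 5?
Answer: 132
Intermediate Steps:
o = 12 (o = -3*(-4) = 12)
a(x, V) = 11 (a(x, V) = 5 + 6 = 11)
w(d) = 55 + d (w(d) = 11*5 + d = 55 + d)
w(-44)*o = (55 - 44)*12 = 11*12 = 132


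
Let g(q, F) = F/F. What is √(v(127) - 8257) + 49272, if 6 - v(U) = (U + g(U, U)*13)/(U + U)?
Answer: 49272 + I*√133089269/127 ≈ 49272.0 + 90.838*I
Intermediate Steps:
g(q, F) = 1
v(U) = 6 - (13 + U)/(2*U) (v(U) = 6 - (U + 1*13)/(U + U) = 6 - (U + 13)/(2*U) = 6 - (13 + U)*1/(2*U) = 6 - (13 + U)/(2*U))
√(v(127) - 8257) + 49272 = √((½)*(-13 + 11*127)/127 - 8257) + 49272 = √((½)*(1/127)*(-13 + 1397) - 8257) + 49272 = √((½)*(1/127)*1384 - 8257) + 49272 = √(692/127 - 8257) + 49272 = √(-1047947/127) + 49272 = I*√133089269/127 + 49272 = 49272 + I*√133089269/127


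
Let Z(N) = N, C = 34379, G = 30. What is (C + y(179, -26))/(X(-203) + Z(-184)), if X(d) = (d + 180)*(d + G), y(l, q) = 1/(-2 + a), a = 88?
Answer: 591319/65274 ≈ 9.0590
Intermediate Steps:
y(l, q) = 1/86 (y(l, q) = 1/(-2 + 88) = 1/86)
X(d) = (30 + d)*(180 + d) (X(d) = (d + 180)*(d + 30) = (180 + d)*(30 + d) = (30 + d)*(180 + d))
(C + y(179, -26))/(X(-203) + Z(-184)) = (34379 + 1/86)/((5400 + (-203)² + 210*(-203)) - 184) = 2956595/(86*((5400 + 41209 - 42630) - 184)) = 2956595/(86*(3979 - 184)) = (2956595/86)/3795 = (2956595/86)*(1/3795) = 591319/65274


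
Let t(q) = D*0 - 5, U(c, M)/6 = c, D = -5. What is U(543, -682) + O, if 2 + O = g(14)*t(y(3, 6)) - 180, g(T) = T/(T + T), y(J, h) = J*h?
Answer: 6147/2 ≈ 3073.5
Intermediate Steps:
U(c, M) = 6*c
g(T) = 1/2 (g(T) = T/((2*T)) = T*(1/(2*T)) = 1/2)
t(q) = -5 (t(q) = -5*0 - 5 = 0 - 5 = -5)
O = -369/2 (O = -2 + ((1/2)*(-5) - 180) = -2 + (-5/2 - 180) = -2 - 365/2 = -369/2 ≈ -184.50)
U(543, -682) + O = 6*543 - 369/2 = 3258 - 369/2 = 6147/2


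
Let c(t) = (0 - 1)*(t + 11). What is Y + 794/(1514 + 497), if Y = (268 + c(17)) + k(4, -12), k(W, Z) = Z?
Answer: 459302/2011 ≈ 228.39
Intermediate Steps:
c(t) = -11 - t (c(t) = -(11 + t) = -11 - t)
Y = 228 (Y = (268 + (-11 - 1*17)) - 12 = (268 + (-11 - 17)) - 12 = (268 - 28) - 12 = 240 - 12 = 228)
Y + 794/(1514 + 497) = 228 + 794/(1514 + 497) = 228 + 794/2011 = 459302/2011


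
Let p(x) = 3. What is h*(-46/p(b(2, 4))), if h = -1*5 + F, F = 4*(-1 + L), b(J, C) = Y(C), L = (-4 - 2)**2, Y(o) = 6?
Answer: -2070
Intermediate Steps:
L = 36 (L = (-6)**2 = 36)
b(J, C) = 6
F = 140 (F = 4*(-1 + 36) = 4*35 = 140)
h = 135 (h = -1*5 + 140 = -5 + 140 = 135)
h*(-46/p(b(2, 4))) = 135*(-46/3) = -2070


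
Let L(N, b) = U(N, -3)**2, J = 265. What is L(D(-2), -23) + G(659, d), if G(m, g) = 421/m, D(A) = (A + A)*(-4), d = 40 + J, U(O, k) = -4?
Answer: 10965/659 ≈ 16.639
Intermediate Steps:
d = 305 (d = 40 + 265 = 305)
D(A) = -8*A (D(A) = (2*A)*(-4) = -8*A)
L(N, b) = 16 (L(N, b) = (-4)**2 = 16)
L(D(-2), -23) + G(659, d) = 16 + 421/659 = 10965/659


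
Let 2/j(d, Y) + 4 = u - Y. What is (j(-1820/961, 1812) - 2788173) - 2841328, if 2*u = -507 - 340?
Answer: -25214534983/4479 ≈ -5.6295e+6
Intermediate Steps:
u = -847/2 (u = (-507 - 340)/2 = (½)*(-847) = -847/2 ≈ -423.50)
j(d, Y) = 2/(-855/2 - Y) (j(d, Y) = 2/(-4 + (-847/2 - Y)) = 2/(-855/2 - Y))
(j(-1820/961, 1812) - 2788173) - 2841328 = (-4/(855 + 2*1812) - 2788173) - 2841328 = (-4/(855 + 3624) - 2788173) - 2841328 = (-4/4479 - 2788173) - 2841328 = -12488226871/4479 - 2841328 = -25214534983/4479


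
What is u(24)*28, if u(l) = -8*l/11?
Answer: -5376/11 ≈ -488.73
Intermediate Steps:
u(l) = -8*l/11 (u(l) = -8*l*(1/11) = -8*l/11)
u(24)*28 = -8/11*24*28 = -192/11*28 = -5376/11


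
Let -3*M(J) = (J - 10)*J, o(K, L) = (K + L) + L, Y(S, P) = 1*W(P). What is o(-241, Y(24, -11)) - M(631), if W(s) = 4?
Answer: 130384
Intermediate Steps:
Y(S, P) = 4 (Y(S, P) = 1*4 = 4)
o(K, L) = K + 2*L
M(J) = -J*(-10 + J)/3 (M(J) = -(J - 10)*J/3 = -(-10 + J)*J/3 = -J*(-10 + J)/3)
o(-241, Y(24, -11)) - M(631) = (-241 + 2*4) - 631*(10 - 1*631)/3 = (-241 + 8) - 631*(10 - 631)/3 = -233 - 631*(-621)/3 = -233 - 1*(-130617) = -233 + 130617 = 130384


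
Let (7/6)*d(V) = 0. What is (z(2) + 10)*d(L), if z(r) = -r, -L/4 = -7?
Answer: 0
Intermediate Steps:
L = 28 (L = -4*(-7) = 28)
d(V) = 0 (d(V) = (6/7)*0 = 0)
(z(2) + 10)*d(L) = (-1*2 + 10)*0 = (-2 + 10)*0 = 8*0 = 0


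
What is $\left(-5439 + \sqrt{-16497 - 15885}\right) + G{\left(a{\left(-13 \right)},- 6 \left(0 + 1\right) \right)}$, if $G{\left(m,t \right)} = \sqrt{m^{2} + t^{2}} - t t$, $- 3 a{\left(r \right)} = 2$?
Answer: $-5475 + \frac{2 \sqrt{82}}{3} + 3 i \sqrt{3598} \approx -5469.0 + 179.95 i$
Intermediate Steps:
$a{\left(r \right)} = - \frac{2}{3}$ ($a{\left(r \right)} = \left(- \frac{1}{3}\right) 2 = - \frac{2}{3}$)
$G{\left(m,t \right)} = \sqrt{m^{2} + t^{2}} - t^{2}$
$\left(-5439 + \sqrt{-16497 - 15885}\right) + G{\left(a{\left(-13 \right)},- 6 \left(0 + 1\right) \right)} = \left(-5439 + \sqrt{-16497 - 15885}\right) - \left(\left(- 6 \left(0 + 1\right)\right)^{2} - \sqrt{\left(- \frac{2}{3}\right)^{2} + \left(- 6 \left(0 + 1\right)\right)^{2}}\right) = \left(-5439 + \sqrt{-32382}\right) - \left(\left(\left(-6\right) 1\right)^{2} - \sqrt{\frac{4}{9} + \left(\left(-6\right) 1\right)^{2}}\right) = \left(-5439 + 3 i \sqrt{3598}\right) + \left(\sqrt{\frac{4}{9} + \left(-6\right)^{2}} - \left(-6\right)^{2}\right) = \left(-5439 + 3 i \sqrt{3598}\right) + \left(\sqrt{\frac{4}{9} + 36} - 36\right) = \left(-5439 + 3 i \sqrt{3598}\right) - \left(36 - \sqrt{\frac{328}{9}}\right) = \left(-5439 + 3 i \sqrt{3598}\right) - \left(36 - \frac{2 \sqrt{82}}{3}\right) = -5475 + \frac{2 \sqrt{82}}{3} + 3 i \sqrt{3598}$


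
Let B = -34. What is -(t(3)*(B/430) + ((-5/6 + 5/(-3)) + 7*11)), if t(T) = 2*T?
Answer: -31831/430 ≈ -74.026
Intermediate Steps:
-(t(3)*(B/430) + ((-5/6 + 5/(-3)) + 7*11)) = -((2*3)*(-34/430) + ((-5/6 + 5/(-3)) + 7*11)) = -(6*(-34*1/430) + ((-5*1/6 + 5*(-1/3)) + 77)) = -(6*(-17/215) + ((-5/6 - 5/3) + 77)) = -(-102/215 + (-5/2 + 77)) = -(-102/215 + 149/2) = -1*31831/430 = -31831/430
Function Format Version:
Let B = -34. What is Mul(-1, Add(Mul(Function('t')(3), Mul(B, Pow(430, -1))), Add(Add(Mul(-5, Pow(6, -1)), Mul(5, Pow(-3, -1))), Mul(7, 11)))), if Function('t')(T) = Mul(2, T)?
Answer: Rational(-31831, 430) ≈ -74.026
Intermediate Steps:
Mul(-1, Add(Mul(Function('t')(3), Mul(B, Pow(430, -1))), Add(Add(Mul(-5, Pow(6, -1)), Mul(5, Pow(-3, -1))), Mul(7, 11)))) = Mul(-1, Add(Mul(Mul(2, 3), Mul(-34, Pow(430, -1))), Add(Add(Mul(-5, Pow(6, -1)), Mul(5, Pow(-3, -1))), Mul(7, 11)))) = Mul(-1, Add(Mul(6, Mul(-34, Rational(1, 430))), Add(Add(Mul(-5, Rational(1, 6)), Mul(5, Rational(-1, 3))), 77))) = Mul(-1, Add(Mul(6, Rational(-17, 215)), Add(Add(Rational(-5, 6), Rational(-5, 3)), 77))) = Mul(-1, Add(Rational(-102, 215), Add(Rational(-5, 2), 77))) = Mul(-1, Add(Rational(-102, 215), Rational(149, 2))) = Mul(-1, Rational(31831, 430)) = Rational(-31831, 430)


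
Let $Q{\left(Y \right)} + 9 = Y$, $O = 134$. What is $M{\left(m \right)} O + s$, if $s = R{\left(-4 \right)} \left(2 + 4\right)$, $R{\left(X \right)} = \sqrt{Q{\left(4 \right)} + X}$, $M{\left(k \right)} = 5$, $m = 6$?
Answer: $670 + 18 i \approx 670.0 + 18.0 i$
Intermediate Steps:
$Q{\left(Y \right)} = -9 + Y$
$R{\left(X \right)} = \sqrt{-5 + X}$ ($R{\left(X \right)} = \sqrt{\left(-9 + 4\right) + X} = \sqrt{-5 + X}$)
$s = 18 i$ ($s = \sqrt{-5 - 4} \left(2 + 4\right) = \sqrt{-9} \cdot 6 = 3 i 6 = 18 i \approx 18.0 i$)
$M{\left(m \right)} O + s = 5 \cdot 134 + 18 i = 670 + 18 i$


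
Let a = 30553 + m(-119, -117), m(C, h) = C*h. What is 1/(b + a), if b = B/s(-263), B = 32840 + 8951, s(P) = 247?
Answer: 247/11027363 ≈ 2.2399e-5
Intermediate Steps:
B = 41791
a = 44476 (a = 30553 - 119*(-117) = 30553 + 13923 = 44476)
b = 41791/247 ≈ 169.19
1/(b + a) = 1/(41791/247 + 44476) = 1/(11027363/247) = 247/11027363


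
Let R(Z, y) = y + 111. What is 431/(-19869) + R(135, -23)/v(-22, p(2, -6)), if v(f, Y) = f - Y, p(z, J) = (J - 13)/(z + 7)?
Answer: -88343/19869 ≈ -4.4463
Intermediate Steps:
p(z, J) = (-13 + J)/(7 + z)
R(Z, y) = 111 + y
431/(-19869) + R(135, -23)/v(-22, p(2, -6)) = 431/(-19869) + (111 - 23)/(-22 - (-13 - 6)/(7 + 2)) = 431*(-1/19869) + 88/(-22 - (-19)/9) = -431/19869 + 88/(-22 - (-19)/9) = -431/19869 + 88/(-22 - 1*(-19/9)) = -431/19869 + 88/(-22 + 19/9) = -431/19869 + 88/(-179/9) = -431/19869 + 88*(-9/179) = -431/19869 - 792/179 = -88343/19869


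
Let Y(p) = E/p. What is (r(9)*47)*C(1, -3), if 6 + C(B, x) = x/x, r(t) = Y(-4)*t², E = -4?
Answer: -19035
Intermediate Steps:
Y(p) = -4/p
r(t) = t² (r(t) = (-4/(-4))*t² = (-4*(-¼))*t² = 1*t² = t²)
C(B, x) = -5 (C(B, x) = -6 + x/x = -6 + 1 = -5)
(r(9)*47)*C(1, -3) = (9²*47)*(-5) = (81*47)*(-5) = 3807*(-5) = -19035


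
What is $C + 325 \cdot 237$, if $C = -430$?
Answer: $76595$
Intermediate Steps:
$C + 325 \cdot 237 = -430 + 325 \cdot 237 = -430 + 77025 = 76595$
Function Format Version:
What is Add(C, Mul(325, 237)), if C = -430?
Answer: 76595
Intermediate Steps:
Add(C, Mul(325, 237)) = Add(-430, Mul(325, 237)) = Add(-430, 77025) = 76595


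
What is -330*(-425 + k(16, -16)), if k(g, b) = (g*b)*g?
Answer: 1491930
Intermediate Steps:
k(g, b) = b*g**2 (k(g, b) = (b*g)*g = b*g**2)
-330*(-425 + k(16, -16)) = -330*(-425 - 16*16**2) = -330*(-425 - 16*256) = -330*(-425 - 4096) = -330*(-4521) = 1491930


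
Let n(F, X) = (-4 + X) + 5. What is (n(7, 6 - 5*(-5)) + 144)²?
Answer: 30976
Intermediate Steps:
n(F, X) = 1 + X
(n(7, 6 - 5*(-5)) + 144)² = ((1 + (6 - 5*(-5))) + 144)² = ((1 + (6 + 25)) + 144)² = ((1 + 31) + 144)² = (32 + 144)² = 176² = 30976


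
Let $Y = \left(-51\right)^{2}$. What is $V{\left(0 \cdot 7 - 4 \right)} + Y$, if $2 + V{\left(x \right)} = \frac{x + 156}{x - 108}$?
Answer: $\frac{36367}{14} \approx 2597.6$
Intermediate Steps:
$Y = 2601$
$V{\left(x \right)} = -2 + \frac{156 + x}{-108 + x}$ ($V{\left(x \right)} = -2 + \frac{x + 156}{x - 108} = -2 + \frac{156 + x}{-108 + x}$)
$V{\left(0 \cdot 7 - 4 \right)} + Y = \frac{372 - \left(0 \cdot 7 - 4\right)}{-108 + \left(0 \cdot 7 - 4\right)} + 2601 = \frac{372 - \left(0 - 4\right)}{-108 + \left(0 - 4\right)} + 2601 = \frac{372 - -4}{-108 - 4} + 2601 = \frac{372 + 4}{-112} + 2601 = \left(- \frac{1}{112}\right) 376 + 2601 = - \frac{47}{14} + 2601 = \frac{36367}{14}$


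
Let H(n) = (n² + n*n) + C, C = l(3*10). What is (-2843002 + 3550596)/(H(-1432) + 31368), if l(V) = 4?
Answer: 353797/2066310 ≈ 0.17122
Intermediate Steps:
C = 4
H(n) = 4 + 2*n² (H(n) = (n² + n*n) + 4 = (n² + n²) + 4 = 2*n² + 4 = 4 + 2*n²)
(-2843002 + 3550596)/(H(-1432) + 31368) = (-2843002 + 3550596)/((4 + 2*(-1432)²) + 31368) = 707594/((4 + 2*2050624) + 31368) = 707594/((4 + 4101248) + 31368) = 707594/(4101252 + 31368) = 707594/4132620 = 707594*(1/4132620) = 353797/2066310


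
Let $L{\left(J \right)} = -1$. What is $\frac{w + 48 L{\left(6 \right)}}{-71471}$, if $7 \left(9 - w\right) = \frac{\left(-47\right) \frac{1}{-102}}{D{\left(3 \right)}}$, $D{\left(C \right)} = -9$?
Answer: $\frac{250567}{459272646} \approx 0.00054557$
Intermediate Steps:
$w = \frac{57881}{6426}$ ($w = 9 - \frac{- \frac{47}{-102} \frac{1}{-9}}{7} = 9 - \frac{\left(-47\right) \left(- \frac{1}{102}\right) \left(- \frac{1}{9}\right)}{7} = 9 - \frac{\frac{47}{102} \left(- \frac{1}{9}\right)}{7} = 9 - - \frac{47}{6426} = 9 + \frac{47}{6426} = \frac{57881}{6426} \approx 9.0073$)
$\frac{w + 48 L{\left(6 \right)}}{-71471} = \frac{\frac{57881}{6426} + 48 \left(-1\right)}{-71471} = \left(\frac{57881}{6426} - 48\right) \left(- \frac{1}{71471}\right) = \left(- \frac{250567}{6426}\right) \left(- \frac{1}{71471}\right) = \frac{250567}{459272646}$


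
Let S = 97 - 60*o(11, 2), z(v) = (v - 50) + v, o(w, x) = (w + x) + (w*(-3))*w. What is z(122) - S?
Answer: -20903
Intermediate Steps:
o(w, x) = w + x - 3*w**2 (o(w, x) = (w + x) + (-3*w)*w = (w + x) - 3*w**2 = w + x - 3*w**2)
z(v) = -50 + 2*v (z(v) = (-50 + v) + v = -50 + 2*v)
S = 21097 (S = 97 - 60*(11 + 2 - 3*11**2) = 97 - 60*(11 + 2 - 3*121) = 97 - 60*(11 + 2 - 363) = 97 - 60*(-350) = 97 + 21000 = 21097)
z(122) - S = (-50 + 2*122) - 1*21097 = (-50 + 244) - 21097 = 194 - 21097 = -20903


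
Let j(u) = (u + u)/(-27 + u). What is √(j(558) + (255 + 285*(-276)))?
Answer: I*√272920489/59 ≈ 280.01*I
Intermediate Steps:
j(u) = 2*u/(-27 + u) (j(u) = (2*u)/(-27 + u) = 2*u/(-27 + u))
√(j(558) + (255 + 285*(-276))) = √(2*558/(-27 + 558) + (255 + 285*(-276))) = √(2*558/531 + (255 - 78660)) = √(2*558*(1/531) - 78405) = √(124/59 - 78405) = √(-4625771/59) = I*√272920489/59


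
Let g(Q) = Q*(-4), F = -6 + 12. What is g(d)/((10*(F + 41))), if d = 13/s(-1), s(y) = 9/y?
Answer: 26/2115 ≈ 0.012293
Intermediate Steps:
F = 6
d = -13/9 (d = 13/((9/(-1))) = 13/((9*(-1))) = 13/(-9) = 13*(-⅑) = -13/9 ≈ -1.4444)
g(Q) = -4*Q
g(d)/((10*(F + 41))) = (-4*(-13/9))/((10*(6 + 41))) = 52/(9*((10*47))) = (52/9)/470 = (52/9)*(1/470) = 26/2115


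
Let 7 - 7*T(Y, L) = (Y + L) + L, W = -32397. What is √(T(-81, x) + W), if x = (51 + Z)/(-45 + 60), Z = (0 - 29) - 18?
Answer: I*√357039165/105 ≈ 179.96*I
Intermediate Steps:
Z = -47 (Z = -29 - 18 = -47)
x = 4/15 (x = (51 - 47)/(-45 + 60) = 4/15 ≈ 0.26667)
T(Y, L) = 1 - 2*L/7 - Y/7 (T(Y, L) = 1 - ((Y + L) + L)/7 = 1 - ((L + Y) + L)/7 = 1 - (Y + 2*L)/7 = 1 + (-2*L/7 - Y/7) = 1 - 2*L/7 - Y/7)
√(T(-81, x) + W) = √((1 - 2/7*4/15 - ⅐*(-81)) - 32397) = √((1 - 8/105 + 81/7) - 32397) = √(1312/105 - 32397) = √(-3400373/105) = I*√357039165/105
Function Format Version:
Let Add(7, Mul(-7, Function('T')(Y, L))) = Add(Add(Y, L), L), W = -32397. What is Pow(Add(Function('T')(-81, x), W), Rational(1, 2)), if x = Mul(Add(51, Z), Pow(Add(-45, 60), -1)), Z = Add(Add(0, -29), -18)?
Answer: Mul(Rational(1, 105), I, Pow(357039165, Rational(1, 2))) ≈ Mul(179.96, I)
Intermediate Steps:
Z = -47 (Z = Add(-29, -18) = -47)
x = Rational(4, 15) (x = Mul(Add(51, -47), Pow(Add(-45, 60), -1)) = Mul(4, Pow(15, -1)) = Mul(4, Rational(1, 15)) = Rational(4, 15) ≈ 0.26667)
Function('T')(Y, L) = Add(1, Mul(Rational(-2, 7), L), Mul(Rational(-1, 7), Y)) (Function('T')(Y, L) = Add(1, Mul(Rational(-1, 7), Add(Add(Y, L), L))) = Add(1, Mul(Rational(-1, 7), Add(Add(L, Y), L))) = Add(1, Mul(Rational(-1, 7), Add(Y, Mul(2, L)))) = Add(1, Add(Mul(Rational(-2, 7), L), Mul(Rational(-1, 7), Y))) = Add(1, Mul(Rational(-2, 7), L), Mul(Rational(-1, 7), Y)))
Pow(Add(Function('T')(-81, x), W), Rational(1, 2)) = Pow(Add(Add(1, Mul(Rational(-2, 7), Rational(4, 15)), Mul(Rational(-1, 7), -81)), -32397), Rational(1, 2)) = Pow(Add(Add(1, Rational(-8, 105), Rational(81, 7)), -32397), Rational(1, 2)) = Pow(Add(Rational(1312, 105), -32397), Rational(1, 2)) = Pow(Rational(-3400373, 105), Rational(1, 2)) = Mul(Rational(1, 105), I, Pow(357039165, Rational(1, 2)))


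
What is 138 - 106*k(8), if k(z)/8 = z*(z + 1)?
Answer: -60918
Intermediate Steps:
k(z) = 8*z*(1 + z) (k(z) = 8*(z*(z + 1)) = 8*(z*(1 + z)) = 8*z*(1 + z))
138 - 106*k(8) = 138 - 848*8*(1 + 8) = 138 - 848*8*9 = 138 - 106*576 = 138 - 61056 = -60918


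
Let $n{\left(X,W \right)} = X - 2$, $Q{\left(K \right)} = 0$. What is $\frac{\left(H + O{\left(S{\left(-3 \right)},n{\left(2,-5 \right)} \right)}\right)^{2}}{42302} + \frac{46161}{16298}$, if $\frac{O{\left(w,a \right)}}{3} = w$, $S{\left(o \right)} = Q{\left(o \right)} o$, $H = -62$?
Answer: $\frac{1007676067}{344718998} \approx 2.9232$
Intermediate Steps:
$S{\left(o \right)} = 0$ ($S{\left(o \right)} = 0 o = 0$)
$n{\left(X,W \right)} = -2 + X$ ($n{\left(X,W \right)} = X - 2 = -2 + X$)
$O{\left(w,a \right)} = 3 w$
$\frac{\left(H + O{\left(S{\left(-3 \right)},n{\left(2,-5 \right)} \right)}\right)^{2}}{42302} + \frac{46161}{16298} = \frac{\left(-62 + 3 \cdot 0\right)^{2}}{42302} + \frac{46161}{16298} = \left(-62 + 0\right)^{2} \cdot \frac{1}{42302} + 46161 \cdot \frac{1}{16298} = \left(-62\right)^{2} \cdot \frac{1}{42302} + \frac{46161}{16298} = 3844 \cdot \frac{1}{42302} + \frac{46161}{16298} = \frac{1922}{21151} + \frac{46161}{16298} = \frac{1007676067}{344718998}$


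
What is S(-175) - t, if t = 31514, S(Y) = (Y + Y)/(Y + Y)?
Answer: -31513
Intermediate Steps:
S(Y) = 1 (S(Y) = (2*Y)/((2*Y)) = (2*Y)*(1/(2*Y)) = 1)
S(-175) - t = 1 - 1*31514 = 1 - 31514 = -31513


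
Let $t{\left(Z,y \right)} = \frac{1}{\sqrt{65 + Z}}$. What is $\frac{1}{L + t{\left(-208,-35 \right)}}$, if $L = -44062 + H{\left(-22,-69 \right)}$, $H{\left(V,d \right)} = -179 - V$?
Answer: $- \frac{6323317}{279610754424} + \frac{i \sqrt{143}}{279610754424} \approx -2.2615 \cdot 10^{-5} + 4.2768 \cdot 10^{-11} i$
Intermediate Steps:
$t{\left(Z,y \right)} = \frac{1}{\sqrt{65 + Z}}$
$L = -44219$ ($L = -44062 - 157 = -44219$)
$\frac{1}{L + t{\left(-208,-35 \right)}} = \frac{1}{-44219 + \frac{1}{\sqrt{65 - 208}}} = \frac{1}{-44219 + \frac{1}{\sqrt{-143}}} = \frac{1}{-44219 - \frac{i \sqrt{143}}{143}}$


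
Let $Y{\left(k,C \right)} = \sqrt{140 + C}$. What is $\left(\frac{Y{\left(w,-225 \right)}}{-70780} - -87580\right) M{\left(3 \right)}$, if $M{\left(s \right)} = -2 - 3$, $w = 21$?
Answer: $-437900 + \frac{i \sqrt{85}}{14156} \approx -4.379 \cdot 10^{5} + 0.00065128 i$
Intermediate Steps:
$M{\left(s \right)} = -5$ ($M{\left(s \right)} = -2 - 3 = -5$)
$\left(\frac{Y{\left(w,-225 \right)}}{-70780} - -87580\right) M{\left(3 \right)} = \left(\frac{\sqrt{140 - 225}}{-70780} - -87580\right) \left(-5\right) = \left(\sqrt{-85} \left(- \frac{1}{70780}\right) + 87580\right) \left(-5\right) = \left(i \sqrt{85} \left(- \frac{1}{70780}\right) + 87580\right) \left(-5\right) = \left(- \frac{i \sqrt{85}}{70780} + 87580\right) \left(-5\right) = \left(87580 - \frac{i \sqrt{85}}{70780}\right) \left(-5\right) = -437900 + \frac{i \sqrt{85}}{14156}$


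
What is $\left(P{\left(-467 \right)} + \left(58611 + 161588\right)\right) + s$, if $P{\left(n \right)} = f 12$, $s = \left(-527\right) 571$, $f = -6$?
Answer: $-80790$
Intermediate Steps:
$s = -300917$
$P{\left(n \right)} = -72$ ($P{\left(n \right)} = \left(-6\right) 12 = -72$)
$\left(P{\left(-467 \right)} + \left(58611 + 161588\right)\right) + s = \left(-72 + \left(58611 + 161588\right)\right) - 300917 = \left(-72 + 220199\right) - 300917 = 220127 - 300917 = -80790$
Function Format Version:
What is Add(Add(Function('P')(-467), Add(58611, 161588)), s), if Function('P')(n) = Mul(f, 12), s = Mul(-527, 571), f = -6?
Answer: -80790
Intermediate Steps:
s = -300917
Function('P')(n) = -72 (Function('P')(n) = Mul(-6, 12) = -72)
Add(Add(Function('P')(-467), Add(58611, 161588)), s) = Add(Add(-72, Add(58611, 161588)), -300917) = Add(Add(-72, 220199), -300917) = Add(220127, -300917) = -80790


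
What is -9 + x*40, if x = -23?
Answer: -929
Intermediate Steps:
-9 + x*40 = -9 - 23*40 = -9 - 920 = -929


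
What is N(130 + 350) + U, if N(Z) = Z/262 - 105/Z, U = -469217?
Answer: -1966950901/4192 ≈ -4.6922e+5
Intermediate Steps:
N(Z) = -105/Z + Z/262 (N(Z) = Z*(1/262) - 105/Z = Z/262 - 105/Z = -105/Z + Z/262)
N(130 + 350) + U = (-105/(130 + 350) + (130 + 350)/262) - 469217 = (-105/480 + (1/262)*480) - 469217 = (-105*1/480 + 240/131) - 469217 = (-7/32 + 240/131) - 469217 = 6763/4192 - 469217 = -1966950901/4192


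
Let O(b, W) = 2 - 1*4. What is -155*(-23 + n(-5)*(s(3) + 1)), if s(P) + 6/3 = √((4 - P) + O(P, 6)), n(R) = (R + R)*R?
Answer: 11315 - 7750*I ≈ 11315.0 - 7750.0*I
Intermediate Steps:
O(b, W) = -2 (O(b, W) = 2 - 4 = -2)
n(R) = 2*R² (n(R) = (2*R)*R = 2*R²)
s(P) = -2 + √(2 - P) (s(P) = -2 + √((4 - P) - 2) = -2 + √(2 - P))
-155*(-23 + n(-5)*(s(3) + 1)) = -155*(-23 + (2*(-5)²)*((-2 + √(2 - 1*3)) + 1)) = -155*(-23 + (2*25)*((-2 + √(2 - 3)) + 1)) = -155*(-23 + 50*((-2 + √(-1)) + 1)) = -155*(-23 + 50*((-2 + I) + 1)) = -155*(-23 + 50*(-1 + I)) = -155*(-23 + (-50 + 50*I)) = -155*(-73 + 50*I) = 11315 - 7750*I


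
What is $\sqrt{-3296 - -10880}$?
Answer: $4 \sqrt{474} \approx 87.086$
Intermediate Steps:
$\sqrt{-3296 - -10880} = \sqrt{-3296 + 10880} = \sqrt{7584} = 4 \sqrt{474}$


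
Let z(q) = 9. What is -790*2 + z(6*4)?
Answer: -1571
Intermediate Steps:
-790*2 + z(6*4) = -790*2 + 9 = -158*10 + 9 = -1580 + 9 = -1571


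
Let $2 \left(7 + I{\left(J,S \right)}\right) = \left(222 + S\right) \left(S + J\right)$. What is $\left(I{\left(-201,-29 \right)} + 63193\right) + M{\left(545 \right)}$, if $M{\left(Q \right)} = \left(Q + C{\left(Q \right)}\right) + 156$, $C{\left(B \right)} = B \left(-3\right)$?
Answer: $40057$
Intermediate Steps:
$C{\left(B \right)} = - 3 B$
$I{\left(J,S \right)} = -7 + \frac{\left(222 + S\right) \left(J + S\right)}{2}$ ($I{\left(J,S \right)} = -7 + \frac{\left(222 + S\right) \left(S + J\right)}{2} = -7 + \frac{\left(222 + S\right) \left(J + S\right)}{2}$)
$M{\left(Q \right)} = 156 - 2 Q$ ($M{\left(Q \right)} = \left(Q - 3 Q\right) + 156 = - 2 Q + 156 = 156 - 2 Q$)
$\left(I{\left(-201,-29 \right)} + 63193\right) + M{\left(545 \right)} = \left(\left(-7 + \frac{\left(-29\right)^{2}}{2} + 111 \left(-201\right) + 111 \left(-29\right) + \frac{1}{2} \left(-201\right) \left(-29\right)\right) + 63193\right) + \left(156 - 1090\right) = \left(\left(-7 + \frac{1}{2} \cdot 841 - 22311 - 3219 + \frac{5829}{2}\right) + 63193\right) + \left(156 - 1090\right) = \left(\left(-7 + \frac{841}{2} - 22311 - 3219 + \frac{5829}{2}\right) + 63193\right) - 934 = \left(-22202 + 63193\right) - 934 = 40991 - 934 = 40057$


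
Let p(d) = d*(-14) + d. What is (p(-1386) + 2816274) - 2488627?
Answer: 345665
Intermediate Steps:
p(d) = -13*d (p(d) = -14*d + d = -13*d)
(p(-1386) + 2816274) - 2488627 = (-13*(-1386) + 2816274) - 2488627 = (18018 + 2816274) - 2488627 = 2834292 - 2488627 = 345665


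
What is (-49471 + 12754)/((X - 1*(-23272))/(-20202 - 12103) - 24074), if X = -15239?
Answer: 1186142685/777718603 ≈ 1.5252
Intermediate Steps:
(-49471 + 12754)/((X - 1*(-23272))/(-20202 - 12103) - 24074) = (-49471 + 12754)/((-15239 - 1*(-23272))/(-20202 - 12103) - 24074) = -36717/((-15239 + 23272)/(-32305) - 24074) = -36717/(8033*(-1/32305) - 24074) = -36717/(-8033/32305 - 24074) = -36717/(-777718603/32305) = -36717*(-32305/777718603) = 1186142685/777718603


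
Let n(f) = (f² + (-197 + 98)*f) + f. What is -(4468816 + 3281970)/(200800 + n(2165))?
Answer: -7750786/4675855 ≈ -1.6576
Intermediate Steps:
n(f) = f² - 98*f (n(f) = (f² - 99*f) + f = f² - 98*f)
-(4468816 + 3281970)/(200800 + n(2165)) = -(4468816 + 3281970)/(200800 + 2165*(-98 + 2165)) = -7750786/(200800 + 2165*2067) = -7750786/(200800 + 4475055) = -7750786/4675855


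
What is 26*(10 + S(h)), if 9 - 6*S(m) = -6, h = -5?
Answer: 325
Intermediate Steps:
S(m) = 5/2 (S(m) = 3/2 - ⅙*(-6) = 3/2 + 1 = 5/2)
26*(10 + S(h)) = 26*(10 + 5/2) = 26*(25/2) = 325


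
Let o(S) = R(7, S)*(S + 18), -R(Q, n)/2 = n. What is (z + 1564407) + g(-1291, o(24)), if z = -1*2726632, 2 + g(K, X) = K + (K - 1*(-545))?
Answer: -1164264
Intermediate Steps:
R(Q, n) = -2*n
o(S) = -2*S*(18 + S) (o(S) = (-2*S)*(S + 18) = (-2*S)*(18 + S) = -2*S*(18 + S))
g(K, X) = 543 + 2*K (g(K, X) = -2 + (K + (K - 1*(-545))) = -2 + (K + (K + 545)) = -2 + (K + (545 + K)) = -2 + (545 + 2*K) = 543 + 2*K)
z = -2726632
(z + 1564407) + g(-1291, o(24)) = (-2726632 + 1564407) + (543 + 2*(-1291)) = -1162225 + (543 - 2582) = -1162225 - 2039 = -1164264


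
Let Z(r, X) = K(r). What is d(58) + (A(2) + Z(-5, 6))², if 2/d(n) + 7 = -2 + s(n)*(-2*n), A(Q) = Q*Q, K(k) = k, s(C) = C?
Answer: 6735/6737 ≈ 0.99970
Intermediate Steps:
Z(r, X) = r
A(Q) = Q²
d(n) = 2/(-9 - 2*n²) (d(n) = 2/(-7 + (-2 + n*(-2*n))) = 2/(-7 + (-2 - 2*n²)) = 2/(-9 - 2*n²))
d(58) + (A(2) + Z(-5, 6))² = -2/(9 + 2*58²) + (2² - 5)² = -2/(9 + 2*3364) + (4 - 5)² = -2/(9 + 6728) + (-1)² = -2/6737 + 1 = 6735/6737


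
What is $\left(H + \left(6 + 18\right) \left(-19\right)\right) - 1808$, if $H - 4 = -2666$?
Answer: $-4926$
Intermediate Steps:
$H = -2662$ ($H = 4 - 2666 = -2662$)
$\left(H + \left(6 + 18\right) \left(-19\right)\right) - 1808 = \left(-2662 + \left(6 + 18\right) \left(-19\right)\right) - 1808 = \left(-2662 + 24 \left(-19\right)\right) - 1808 = \left(-2662 - 456\right) - 1808 = -3118 - 1808 = -4926$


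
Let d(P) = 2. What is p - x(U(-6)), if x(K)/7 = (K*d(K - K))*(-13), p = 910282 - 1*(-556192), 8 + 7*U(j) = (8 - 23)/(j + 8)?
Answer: 1466071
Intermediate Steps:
U(j) = -8/7 - 15/(7*(8 + j)) (U(j) = -8/7 + ((8 - 23)/(j + 8))/7 = -8/7 + (-15/(8 + j))/7 = -8/7 - 15/(7*(8 + j)))
p = 1466474 (p = 910282 + 556192 = 1466474)
x(K) = -182*K (x(K) = 7*((K*2)*(-13)) = 7*((2*K)*(-13)) = 7*(-26*K) = -182*K)
p - x(U(-6)) = 1466474 - (-182)*(-79 - 8*(-6))/(7*(8 - 6)) = 1466474 - (-182)*(1/7)*(-79 + 48)/2 = 1466474 - (-182)*(1/7)*(1/2)*(-31) = 1466474 - (-182)*(-31)/14 = 1466474 - 1*403 = 1466474 - 403 = 1466071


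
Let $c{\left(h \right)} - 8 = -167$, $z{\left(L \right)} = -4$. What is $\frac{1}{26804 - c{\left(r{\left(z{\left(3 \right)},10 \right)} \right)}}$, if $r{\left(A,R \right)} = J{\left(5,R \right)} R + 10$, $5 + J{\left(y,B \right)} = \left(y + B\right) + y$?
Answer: $\frac{1}{26963} \approx 3.7088 \cdot 10^{-5}$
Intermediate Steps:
$J{\left(y,B \right)} = -5 + B + 2 y$ ($J{\left(y,B \right)} = -5 + \left(\left(y + B\right) + y\right) = -5 + \left(\left(B + y\right) + y\right) = -5 + \left(B + 2 y\right) = -5 + B + 2 y$)
$r{\left(A,R \right)} = 10 + R \left(5 + R\right)$ ($r{\left(A,R \right)} = \left(-5 + R + 2 \cdot 5\right) R + 10 = \left(-5 + R + 10\right) R + 10 = \left(5 + R\right) R + 10 = R \left(5 + R\right) + 10 = 10 + R \left(5 + R\right)$)
$c{\left(h \right)} = -159$ ($c{\left(h \right)} = 8 - 167 = -159$)
$\frac{1}{26804 - c{\left(r{\left(z{\left(3 \right)},10 \right)} \right)}} = \frac{1}{26804 - -159} = \frac{1}{26804 + 159} = \frac{1}{26963}$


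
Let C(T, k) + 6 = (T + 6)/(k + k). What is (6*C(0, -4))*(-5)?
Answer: 405/2 ≈ 202.50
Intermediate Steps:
C(T, k) = -6 + (6 + T)/(2*k) (C(T, k) = -6 + (T + 6)/(k + k) = -6 + (6 + T)/((2*k)) = -6 + (6 + T)*(1/(2*k)) = -6 + (6 + T)/(2*k))
(6*C(0, -4))*(-5) = (6*((1/2)*(6 + 0 - 12*(-4))/(-4)))*(-5) = (6*((1/2)*(-1/4)*(6 + 0 + 48)))*(-5) = (6*((1/2)*(-1/4)*54))*(-5) = (6*(-27/4))*(-5) = -81/2*(-5) = 405/2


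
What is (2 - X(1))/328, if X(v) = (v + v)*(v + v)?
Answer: -1/164 ≈ -0.0060976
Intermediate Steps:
X(v) = 4*v**2 (X(v) = (2*v)*(2*v) = 4*v**2)
(2 - X(1))/328 = (2 - 4*1**2)/328 = (2 - 4)/328 = (1/328)*(-2) = -1/164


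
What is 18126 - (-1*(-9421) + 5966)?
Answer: 2739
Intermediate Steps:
18126 - (-1*(-9421) + 5966) = 18126 - (9421 + 5966) = 18126 - 1*15387 = 18126 - 15387 = 2739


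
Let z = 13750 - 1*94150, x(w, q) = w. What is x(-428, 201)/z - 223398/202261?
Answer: -4468657873/4065446100 ≈ -1.0992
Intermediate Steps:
z = -80400 (z = 13750 - 94150 = -80400)
x(-428, 201)/z - 223398/202261 = -428/(-80400) - 223398/202261 = -428*(-1/80400) - 223398*1/202261 = 107/20100 - 223398/202261 = -4468657873/4065446100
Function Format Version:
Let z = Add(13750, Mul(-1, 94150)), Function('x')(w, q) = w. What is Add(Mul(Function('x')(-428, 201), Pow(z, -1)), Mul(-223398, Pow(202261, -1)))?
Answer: Rational(-4468657873, 4065446100) ≈ -1.0992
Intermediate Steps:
z = -80400 (z = Add(13750, -94150) = -80400)
Add(Mul(Function('x')(-428, 201), Pow(z, -1)), Mul(-223398, Pow(202261, -1))) = Add(Mul(-428, Pow(-80400, -1)), Mul(-223398, Pow(202261, -1))) = Add(Mul(-428, Rational(-1, 80400)), Mul(-223398, Rational(1, 202261))) = Add(Rational(107, 20100), Rational(-223398, 202261)) = Rational(-4468657873, 4065446100)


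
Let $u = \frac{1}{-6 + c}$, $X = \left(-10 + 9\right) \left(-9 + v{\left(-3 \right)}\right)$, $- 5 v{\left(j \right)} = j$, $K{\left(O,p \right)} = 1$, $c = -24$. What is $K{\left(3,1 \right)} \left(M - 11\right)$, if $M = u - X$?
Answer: $- \frac{583}{30} \approx -19.433$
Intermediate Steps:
$v{\left(j \right)} = - \frac{j}{5}$
$X = \frac{42}{5}$ ($X = \left(-10 + 9\right) \left(-9 - - \frac{3}{5}\right) = - (-9 + \frac{3}{5}) = \left(-1\right) \left(- \frac{42}{5}\right) = \frac{42}{5} \approx 8.4$)
$u = - \frac{1}{30}$ ($u = \frac{1}{-6 - 24} = \frac{1}{-30} = - \frac{1}{30} \approx -0.033333$)
$M = - \frac{253}{30}$ ($M = - \frac{1}{30} - \frac{42}{5} = - \frac{253}{30} \approx -8.4333$)
$K{\left(3,1 \right)} \left(M - 11\right) = 1 \left(- \frac{253}{30} - 11\right) = 1 \left(- \frac{583}{30}\right) = - \frac{583}{30}$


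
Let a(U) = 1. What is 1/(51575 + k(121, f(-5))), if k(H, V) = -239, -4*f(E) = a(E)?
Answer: 1/51336 ≈ 1.9480e-5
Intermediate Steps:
f(E) = -1/4 (f(E) = -1/4*1 = -1/4)
1/(51575 + k(121, f(-5))) = 1/(51575 - 239) = 1/51336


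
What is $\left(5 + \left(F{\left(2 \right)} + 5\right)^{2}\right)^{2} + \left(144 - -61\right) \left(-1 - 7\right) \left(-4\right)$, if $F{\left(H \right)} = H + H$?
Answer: $13956$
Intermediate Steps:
$F{\left(H \right)} = 2 H$
$\left(5 + \left(F{\left(2 \right)} + 5\right)^{2}\right)^{2} + \left(144 - -61\right) \left(-1 - 7\right) \left(-4\right) = \left(5 + \left(2 \cdot 2 + 5\right)^{2}\right)^{2} + \left(144 - -61\right) \left(-1 - 7\right) \left(-4\right) = \left(5 + \left(4 + 5\right)^{2}\right)^{2} + \left(144 + 61\right) \left(\left(-8\right) \left(-4\right)\right) = \left(5 + 9^{2}\right)^{2} + 205 \cdot 32 = \left(5 + 81\right)^{2} + 6560 = 86^{2} + 6560 = 7396 + 6560 = 13956$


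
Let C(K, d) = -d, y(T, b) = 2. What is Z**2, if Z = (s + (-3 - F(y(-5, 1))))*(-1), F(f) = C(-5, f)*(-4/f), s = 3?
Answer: 16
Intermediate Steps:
F(f) = 4 (F(f) = (-f)*(-4/f) = 4)
Z = 4 (Z = (3 + (-3 - 1*4))*(-1) = (3 + (-3 - 4))*(-1) = (3 - 7)*(-1) = -4*(-1) = 4)
Z**2 = 4**2 = 16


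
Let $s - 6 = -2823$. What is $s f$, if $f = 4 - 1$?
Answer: $-8451$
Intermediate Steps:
$s = -2817$ ($s = 6 - 2823 = -2817$)
$f = 3$
$s f = \left(-2817\right) 3 = -8451$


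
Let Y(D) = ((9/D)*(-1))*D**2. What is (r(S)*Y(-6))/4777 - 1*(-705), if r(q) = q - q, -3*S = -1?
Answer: 705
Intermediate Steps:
S = 1/3 (S = -1/3*(-1) = 1/3 ≈ 0.33333)
r(q) = 0
Y(D) = -9*D (Y(D) = (-9/D)*D**2 = -9*D)
(r(S)*Y(-6))/4777 - 1*(-705) = (0*(-9*(-6)))/4777 - 1*(-705) = (0*54)*(1/4777) + 705 = 0*(1/4777) + 705 = 0 + 705 = 705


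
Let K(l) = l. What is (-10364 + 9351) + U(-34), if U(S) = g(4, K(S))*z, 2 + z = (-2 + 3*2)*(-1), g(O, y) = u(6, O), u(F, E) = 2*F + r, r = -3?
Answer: -1067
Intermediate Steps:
u(F, E) = -3 + 2*F (u(F, E) = 2*F - 3 = -3 + 2*F)
g(O, y) = 9 (g(O, y) = -3 + 2*6 = -3 + 12 = 9)
z = -6 (z = -2 + (-2 + 3*2)*(-1) = -2 + (-2 + 6)*(-1) = -2 + 4*(-1) = -2 - 4 = -6)
U(S) = -54 (U(S) = 9*(-6) = -54)
(-10364 + 9351) + U(-34) = (-10364 + 9351) - 54 = -1013 - 54 = -1067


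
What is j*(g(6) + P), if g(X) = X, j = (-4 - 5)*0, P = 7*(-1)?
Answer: 0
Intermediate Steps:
P = -7
j = 0 (j = -9*0 = 0)
j*(g(6) + P) = 0*(6 - 7) = 0*(-1) = 0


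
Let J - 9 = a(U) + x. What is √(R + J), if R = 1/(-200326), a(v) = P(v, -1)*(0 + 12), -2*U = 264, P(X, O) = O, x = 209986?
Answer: √8426724099152982/200326 ≈ 458.24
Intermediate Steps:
U = -132 (U = -½*264 = -132)
a(v) = -12 (a(v) = -(0 + 12) = -1*12 = -12)
J = 209983 (J = 9 + (-12 + 209986) = 9 + 209974 = 209983)
R = -1/200326 ≈ -4.9919e-6
√(R + J) = √(-1/200326 + 209983) = √(42065054457/200326) = √8426724099152982/200326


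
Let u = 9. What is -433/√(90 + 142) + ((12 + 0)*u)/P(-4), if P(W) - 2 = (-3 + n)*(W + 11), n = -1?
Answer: -54/13 - 433*√58/116 ≈ -32.582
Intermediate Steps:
P(W) = -42 - 4*W (P(W) = 2 + (-3 - 1)*(W + 11) = 2 - 4*(11 + W) = 2 + (-44 - 4*W) = -42 - 4*W)
-433/√(90 + 142) + ((12 + 0)*u)/P(-4) = -433/√(90 + 142) + ((12 + 0)*9)/(-42 - 4*(-4)) = -433*√58/116 + (12*9)/(-42 + 16) = -433*√58/116 + 108/(-26) = -433*√58/116 + 108*(-1/26) = -433*√58/116 - 54/13 = -54/13 - 433*√58/116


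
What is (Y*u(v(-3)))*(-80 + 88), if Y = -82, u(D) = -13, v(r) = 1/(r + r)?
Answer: 8528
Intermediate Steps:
v(r) = 1/(2*r)
(Y*u(v(-3)))*(-80 + 88) = (-82*(-13))*(-80 + 88) = 1066*8 = 8528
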